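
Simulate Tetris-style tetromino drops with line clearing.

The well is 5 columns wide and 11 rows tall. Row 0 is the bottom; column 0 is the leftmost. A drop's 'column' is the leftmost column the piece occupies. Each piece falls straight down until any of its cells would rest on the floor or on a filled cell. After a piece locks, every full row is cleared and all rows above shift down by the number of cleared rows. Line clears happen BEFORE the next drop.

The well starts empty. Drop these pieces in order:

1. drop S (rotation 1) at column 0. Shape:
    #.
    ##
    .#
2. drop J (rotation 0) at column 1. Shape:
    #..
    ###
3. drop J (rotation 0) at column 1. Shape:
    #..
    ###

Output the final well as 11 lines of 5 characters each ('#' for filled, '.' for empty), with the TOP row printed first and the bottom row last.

Drop 1: S rot1 at col 0 lands with bottom-row=0; cleared 0 line(s) (total 0); column heights now [3 2 0 0 0], max=3
Drop 2: J rot0 at col 1 lands with bottom-row=2; cleared 0 line(s) (total 0); column heights now [3 4 3 3 0], max=4
Drop 3: J rot0 at col 1 lands with bottom-row=4; cleared 0 line(s) (total 0); column heights now [3 6 5 5 0], max=6

Answer: .....
.....
.....
.....
.....
.#...
.###.
.#...
####.
##...
.#...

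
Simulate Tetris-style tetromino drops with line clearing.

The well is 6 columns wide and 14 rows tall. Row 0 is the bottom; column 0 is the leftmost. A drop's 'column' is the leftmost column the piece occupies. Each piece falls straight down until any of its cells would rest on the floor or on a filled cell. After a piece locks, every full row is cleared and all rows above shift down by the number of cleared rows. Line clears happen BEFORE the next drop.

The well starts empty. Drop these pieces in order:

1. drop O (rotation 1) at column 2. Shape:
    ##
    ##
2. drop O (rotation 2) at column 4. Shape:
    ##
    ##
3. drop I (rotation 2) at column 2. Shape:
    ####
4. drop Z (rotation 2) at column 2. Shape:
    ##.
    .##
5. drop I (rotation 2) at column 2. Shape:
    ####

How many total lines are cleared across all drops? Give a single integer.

Drop 1: O rot1 at col 2 lands with bottom-row=0; cleared 0 line(s) (total 0); column heights now [0 0 2 2 0 0], max=2
Drop 2: O rot2 at col 4 lands with bottom-row=0; cleared 0 line(s) (total 0); column heights now [0 0 2 2 2 2], max=2
Drop 3: I rot2 at col 2 lands with bottom-row=2; cleared 0 line(s) (total 0); column heights now [0 0 3 3 3 3], max=3
Drop 4: Z rot2 at col 2 lands with bottom-row=3; cleared 0 line(s) (total 0); column heights now [0 0 5 5 4 3], max=5
Drop 5: I rot2 at col 2 lands with bottom-row=5; cleared 0 line(s) (total 0); column heights now [0 0 6 6 6 6], max=6

Answer: 0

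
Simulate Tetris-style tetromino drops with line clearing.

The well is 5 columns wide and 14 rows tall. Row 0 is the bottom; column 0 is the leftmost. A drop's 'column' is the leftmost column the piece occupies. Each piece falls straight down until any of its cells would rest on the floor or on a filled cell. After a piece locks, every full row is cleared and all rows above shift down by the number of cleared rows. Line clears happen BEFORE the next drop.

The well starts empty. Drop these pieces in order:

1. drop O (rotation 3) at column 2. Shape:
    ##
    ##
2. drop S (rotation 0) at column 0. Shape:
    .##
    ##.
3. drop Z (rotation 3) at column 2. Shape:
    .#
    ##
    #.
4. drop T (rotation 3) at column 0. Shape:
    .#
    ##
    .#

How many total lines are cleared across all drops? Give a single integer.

Answer: 0

Derivation:
Drop 1: O rot3 at col 2 lands with bottom-row=0; cleared 0 line(s) (total 0); column heights now [0 0 2 2 0], max=2
Drop 2: S rot0 at col 0 lands with bottom-row=1; cleared 0 line(s) (total 0); column heights now [2 3 3 2 0], max=3
Drop 3: Z rot3 at col 2 lands with bottom-row=3; cleared 0 line(s) (total 0); column heights now [2 3 5 6 0], max=6
Drop 4: T rot3 at col 0 lands with bottom-row=3; cleared 0 line(s) (total 0); column heights now [5 6 5 6 0], max=6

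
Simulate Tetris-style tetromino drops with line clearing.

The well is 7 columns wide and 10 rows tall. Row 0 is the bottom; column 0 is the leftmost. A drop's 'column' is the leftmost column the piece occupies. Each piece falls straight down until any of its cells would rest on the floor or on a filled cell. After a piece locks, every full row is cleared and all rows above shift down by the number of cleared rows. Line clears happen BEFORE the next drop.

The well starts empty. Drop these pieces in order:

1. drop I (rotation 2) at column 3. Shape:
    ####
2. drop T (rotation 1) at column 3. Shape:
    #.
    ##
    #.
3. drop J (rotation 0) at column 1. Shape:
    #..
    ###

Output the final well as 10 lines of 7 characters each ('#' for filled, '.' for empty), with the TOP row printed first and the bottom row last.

Drop 1: I rot2 at col 3 lands with bottom-row=0; cleared 0 line(s) (total 0); column heights now [0 0 0 1 1 1 1], max=1
Drop 2: T rot1 at col 3 lands with bottom-row=1; cleared 0 line(s) (total 0); column heights now [0 0 0 4 3 1 1], max=4
Drop 3: J rot0 at col 1 lands with bottom-row=4; cleared 0 line(s) (total 0); column heights now [0 6 5 5 3 1 1], max=6

Answer: .......
.......
.......
.......
.#.....
.###...
...#...
...##..
...#...
...####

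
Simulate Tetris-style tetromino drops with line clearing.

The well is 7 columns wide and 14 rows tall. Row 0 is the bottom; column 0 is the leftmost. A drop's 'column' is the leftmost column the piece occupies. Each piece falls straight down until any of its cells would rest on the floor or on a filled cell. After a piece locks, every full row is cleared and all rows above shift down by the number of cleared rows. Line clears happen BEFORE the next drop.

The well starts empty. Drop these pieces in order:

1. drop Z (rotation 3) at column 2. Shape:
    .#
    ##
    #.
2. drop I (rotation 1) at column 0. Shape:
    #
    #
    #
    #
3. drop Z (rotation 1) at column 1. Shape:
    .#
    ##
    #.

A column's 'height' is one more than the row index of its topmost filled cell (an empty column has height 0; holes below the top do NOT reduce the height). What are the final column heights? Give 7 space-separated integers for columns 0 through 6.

Answer: 4 3 4 3 0 0 0

Derivation:
Drop 1: Z rot3 at col 2 lands with bottom-row=0; cleared 0 line(s) (total 0); column heights now [0 0 2 3 0 0 0], max=3
Drop 2: I rot1 at col 0 lands with bottom-row=0; cleared 0 line(s) (total 0); column heights now [4 0 2 3 0 0 0], max=4
Drop 3: Z rot1 at col 1 lands with bottom-row=1; cleared 0 line(s) (total 0); column heights now [4 3 4 3 0 0 0], max=4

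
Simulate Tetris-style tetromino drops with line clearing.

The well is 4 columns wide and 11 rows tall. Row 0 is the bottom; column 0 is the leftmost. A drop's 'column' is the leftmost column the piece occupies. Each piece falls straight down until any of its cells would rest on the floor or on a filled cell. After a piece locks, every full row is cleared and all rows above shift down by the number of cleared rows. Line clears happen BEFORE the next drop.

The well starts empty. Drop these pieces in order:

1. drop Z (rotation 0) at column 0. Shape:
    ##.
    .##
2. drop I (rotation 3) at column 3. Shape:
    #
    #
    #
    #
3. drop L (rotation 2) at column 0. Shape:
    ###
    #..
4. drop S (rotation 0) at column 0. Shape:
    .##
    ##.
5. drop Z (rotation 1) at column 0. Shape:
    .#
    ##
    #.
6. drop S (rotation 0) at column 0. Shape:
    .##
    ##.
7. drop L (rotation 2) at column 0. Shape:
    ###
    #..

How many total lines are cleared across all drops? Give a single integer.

Drop 1: Z rot0 at col 0 lands with bottom-row=0; cleared 0 line(s) (total 0); column heights now [2 2 1 0], max=2
Drop 2: I rot3 at col 3 lands with bottom-row=0; cleared 0 line(s) (total 0); column heights now [2 2 1 4], max=4
Drop 3: L rot2 at col 0 lands with bottom-row=2; cleared 1 line(s) (total 1); column heights now [3 2 1 3], max=3
Drop 4: S rot0 at col 0 lands with bottom-row=3; cleared 0 line(s) (total 1); column heights now [4 5 5 3], max=5
Drop 5: Z rot1 at col 0 lands with bottom-row=4; cleared 0 line(s) (total 1); column heights now [6 7 5 3], max=7
Drop 6: S rot0 at col 0 lands with bottom-row=7; cleared 0 line(s) (total 1); column heights now [8 9 9 3], max=9
Drop 7: L rot2 at col 0 lands with bottom-row=8; cleared 0 line(s) (total 1); column heights now [10 10 10 3], max=10

Answer: 1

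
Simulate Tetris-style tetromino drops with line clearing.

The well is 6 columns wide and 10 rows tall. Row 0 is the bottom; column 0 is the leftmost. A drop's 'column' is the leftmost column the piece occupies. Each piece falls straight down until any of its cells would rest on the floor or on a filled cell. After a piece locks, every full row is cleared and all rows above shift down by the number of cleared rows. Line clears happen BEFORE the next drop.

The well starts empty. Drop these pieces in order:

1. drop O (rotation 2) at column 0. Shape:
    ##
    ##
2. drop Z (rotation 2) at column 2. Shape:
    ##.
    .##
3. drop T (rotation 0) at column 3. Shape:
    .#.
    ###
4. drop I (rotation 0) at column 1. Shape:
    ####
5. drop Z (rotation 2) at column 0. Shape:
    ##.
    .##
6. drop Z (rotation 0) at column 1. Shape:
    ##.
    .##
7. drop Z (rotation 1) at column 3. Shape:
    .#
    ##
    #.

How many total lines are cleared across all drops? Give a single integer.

Drop 1: O rot2 at col 0 lands with bottom-row=0; cleared 0 line(s) (total 0); column heights now [2 2 0 0 0 0], max=2
Drop 2: Z rot2 at col 2 lands with bottom-row=0; cleared 0 line(s) (total 0); column heights now [2 2 2 2 1 0], max=2
Drop 3: T rot0 at col 3 lands with bottom-row=2; cleared 0 line(s) (total 0); column heights now [2 2 2 3 4 3], max=4
Drop 4: I rot0 at col 1 lands with bottom-row=4; cleared 0 line(s) (total 0); column heights now [2 5 5 5 5 3], max=5
Drop 5: Z rot2 at col 0 lands with bottom-row=5; cleared 0 line(s) (total 0); column heights now [7 7 6 5 5 3], max=7
Drop 6: Z rot0 at col 1 lands with bottom-row=6; cleared 0 line(s) (total 0); column heights now [7 8 8 7 5 3], max=8
Drop 7: Z rot1 at col 3 lands with bottom-row=7; cleared 0 line(s) (total 0); column heights now [7 8 8 9 10 3], max=10

Answer: 0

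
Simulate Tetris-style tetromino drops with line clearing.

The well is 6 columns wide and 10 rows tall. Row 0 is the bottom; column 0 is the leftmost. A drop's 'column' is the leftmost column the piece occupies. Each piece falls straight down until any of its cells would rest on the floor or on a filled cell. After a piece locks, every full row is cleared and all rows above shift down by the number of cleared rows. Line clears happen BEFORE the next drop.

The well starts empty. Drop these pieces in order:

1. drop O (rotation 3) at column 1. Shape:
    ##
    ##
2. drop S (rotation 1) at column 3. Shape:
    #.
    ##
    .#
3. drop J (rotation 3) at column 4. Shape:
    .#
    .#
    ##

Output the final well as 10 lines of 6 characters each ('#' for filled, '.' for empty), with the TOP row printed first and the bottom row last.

Answer: ......
......
......
......
......
.....#
.....#
...###
.####.
.##.#.

Derivation:
Drop 1: O rot3 at col 1 lands with bottom-row=0; cleared 0 line(s) (total 0); column heights now [0 2 2 0 0 0], max=2
Drop 2: S rot1 at col 3 lands with bottom-row=0; cleared 0 line(s) (total 0); column heights now [0 2 2 3 2 0], max=3
Drop 3: J rot3 at col 4 lands with bottom-row=2; cleared 0 line(s) (total 0); column heights now [0 2 2 3 3 5], max=5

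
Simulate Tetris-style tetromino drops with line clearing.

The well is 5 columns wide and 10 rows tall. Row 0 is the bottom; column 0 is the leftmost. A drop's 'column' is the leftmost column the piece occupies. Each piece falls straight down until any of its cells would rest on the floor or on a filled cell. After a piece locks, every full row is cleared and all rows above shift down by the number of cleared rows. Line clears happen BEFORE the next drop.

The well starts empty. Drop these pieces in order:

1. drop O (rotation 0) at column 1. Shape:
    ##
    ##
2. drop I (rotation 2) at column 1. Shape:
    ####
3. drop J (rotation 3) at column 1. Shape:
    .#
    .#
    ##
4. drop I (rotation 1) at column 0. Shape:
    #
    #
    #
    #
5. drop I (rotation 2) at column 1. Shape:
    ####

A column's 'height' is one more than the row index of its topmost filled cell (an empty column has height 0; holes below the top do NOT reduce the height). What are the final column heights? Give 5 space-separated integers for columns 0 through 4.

Drop 1: O rot0 at col 1 lands with bottom-row=0; cleared 0 line(s) (total 0); column heights now [0 2 2 0 0], max=2
Drop 2: I rot2 at col 1 lands with bottom-row=2; cleared 0 line(s) (total 0); column heights now [0 3 3 3 3], max=3
Drop 3: J rot3 at col 1 lands with bottom-row=3; cleared 0 line(s) (total 0); column heights now [0 4 6 3 3], max=6
Drop 4: I rot1 at col 0 lands with bottom-row=0; cleared 1 line(s) (total 1); column heights now [3 3 5 0 0], max=5
Drop 5: I rot2 at col 1 lands with bottom-row=5; cleared 0 line(s) (total 1); column heights now [3 6 6 6 6], max=6

Answer: 3 6 6 6 6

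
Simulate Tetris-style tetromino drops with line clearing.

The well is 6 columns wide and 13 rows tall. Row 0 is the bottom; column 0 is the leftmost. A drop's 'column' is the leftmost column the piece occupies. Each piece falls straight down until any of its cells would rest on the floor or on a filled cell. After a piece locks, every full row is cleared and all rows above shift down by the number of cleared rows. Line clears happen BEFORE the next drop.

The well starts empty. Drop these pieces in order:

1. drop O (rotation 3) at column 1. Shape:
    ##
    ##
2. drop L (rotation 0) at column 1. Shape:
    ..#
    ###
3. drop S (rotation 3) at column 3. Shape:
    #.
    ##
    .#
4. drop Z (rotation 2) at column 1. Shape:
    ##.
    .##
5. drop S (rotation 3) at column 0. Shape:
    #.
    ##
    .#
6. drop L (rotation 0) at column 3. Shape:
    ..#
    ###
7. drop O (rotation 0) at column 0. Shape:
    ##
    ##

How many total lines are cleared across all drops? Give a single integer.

Drop 1: O rot3 at col 1 lands with bottom-row=0; cleared 0 line(s) (total 0); column heights now [0 2 2 0 0 0], max=2
Drop 2: L rot0 at col 1 lands with bottom-row=2; cleared 0 line(s) (total 0); column heights now [0 3 3 4 0 0], max=4
Drop 3: S rot3 at col 3 lands with bottom-row=3; cleared 0 line(s) (total 0); column heights now [0 3 3 6 5 0], max=6
Drop 4: Z rot2 at col 1 lands with bottom-row=6; cleared 0 line(s) (total 0); column heights now [0 8 8 7 5 0], max=8
Drop 5: S rot3 at col 0 lands with bottom-row=8; cleared 0 line(s) (total 0); column heights now [11 10 8 7 5 0], max=11
Drop 6: L rot0 at col 3 lands with bottom-row=7; cleared 0 line(s) (total 0); column heights now [11 10 8 8 8 9], max=11
Drop 7: O rot0 at col 0 lands with bottom-row=11; cleared 0 line(s) (total 0); column heights now [13 13 8 8 8 9], max=13

Answer: 0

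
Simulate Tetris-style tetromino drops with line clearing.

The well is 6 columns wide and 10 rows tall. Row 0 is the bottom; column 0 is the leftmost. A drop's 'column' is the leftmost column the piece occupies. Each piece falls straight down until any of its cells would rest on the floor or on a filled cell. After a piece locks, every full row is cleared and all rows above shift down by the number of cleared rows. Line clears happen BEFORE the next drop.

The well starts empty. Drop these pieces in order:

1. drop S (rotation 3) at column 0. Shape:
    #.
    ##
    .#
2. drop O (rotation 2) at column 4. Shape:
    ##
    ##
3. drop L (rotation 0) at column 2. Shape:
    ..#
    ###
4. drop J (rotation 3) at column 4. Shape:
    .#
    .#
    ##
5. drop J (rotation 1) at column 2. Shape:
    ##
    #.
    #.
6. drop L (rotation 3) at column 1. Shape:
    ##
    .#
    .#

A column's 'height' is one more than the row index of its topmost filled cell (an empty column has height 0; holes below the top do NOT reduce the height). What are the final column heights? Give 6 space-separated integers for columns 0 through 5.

Drop 1: S rot3 at col 0 lands with bottom-row=0; cleared 0 line(s) (total 0); column heights now [3 2 0 0 0 0], max=3
Drop 2: O rot2 at col 4 lands with bottom-row=0; cleared 0 line(s) (total 0); column heights now [3 2 0 0 2 2], max=3
Drop 3: L rot0 at col 2 lands with bottom-row=2; cleared 0 line(s) (total 0); column heights now [3 2 3 3 4 2], max=4
Drop 4: J rot3 at col 4 lands with bottom-row=4; cleared 0 line(s) (total 0); column heights now [3 2 3 3 5 7], max=7
Drop 5: J rot1 at col 2 lands with bottom-row=3; cleared 0 line(s) (total 0); column heights now [3 2 6 6 5 7], max=7
Drop 6: L rot3 at col 1 lands with bottom-row=6; cleared 0 line(s) (total 0); column heights now [3 9 9 6 5 7], max=9

Answer: 3 9 9 6 5 7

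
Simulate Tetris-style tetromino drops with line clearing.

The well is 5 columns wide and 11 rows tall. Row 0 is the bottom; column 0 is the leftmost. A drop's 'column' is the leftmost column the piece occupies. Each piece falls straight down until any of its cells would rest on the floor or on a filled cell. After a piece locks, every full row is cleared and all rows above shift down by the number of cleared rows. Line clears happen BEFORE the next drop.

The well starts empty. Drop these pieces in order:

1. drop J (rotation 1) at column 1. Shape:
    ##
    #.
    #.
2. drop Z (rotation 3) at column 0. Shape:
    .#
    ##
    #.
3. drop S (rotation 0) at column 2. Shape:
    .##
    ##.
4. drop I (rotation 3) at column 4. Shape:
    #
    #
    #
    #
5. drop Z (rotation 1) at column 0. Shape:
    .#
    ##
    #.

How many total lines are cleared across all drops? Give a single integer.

Answer: 0

Derivation:
Drop 1: J rot1 at col 1 lands with bottom-row=0; cleared 0 line(s) (total 0); column heights now [0 3 3 0 0], max=3
Drop 2: Z rot3 at col 0 lands with bottom-row=2; cleared 0 line(s) (total 0); column heights now [4 5 3 0 0], max=5
Drop 3: S rot0 at col 2 lands with bottom-row=3; cleared 0 line(s) (total 0); column heights now [4 5 4 5 5], max=5
Drop 4: I rot3 at col 4 lands with bottom-row=5; cleared 0 line(s) (total 0); column heights now [4 5 4 5 9], max=9
Drop 5: Z rot1 at col 0 lands with bottom-row=4; cleared 0 line(s) (total 0); column heights now [6 7 4 5 9], max=9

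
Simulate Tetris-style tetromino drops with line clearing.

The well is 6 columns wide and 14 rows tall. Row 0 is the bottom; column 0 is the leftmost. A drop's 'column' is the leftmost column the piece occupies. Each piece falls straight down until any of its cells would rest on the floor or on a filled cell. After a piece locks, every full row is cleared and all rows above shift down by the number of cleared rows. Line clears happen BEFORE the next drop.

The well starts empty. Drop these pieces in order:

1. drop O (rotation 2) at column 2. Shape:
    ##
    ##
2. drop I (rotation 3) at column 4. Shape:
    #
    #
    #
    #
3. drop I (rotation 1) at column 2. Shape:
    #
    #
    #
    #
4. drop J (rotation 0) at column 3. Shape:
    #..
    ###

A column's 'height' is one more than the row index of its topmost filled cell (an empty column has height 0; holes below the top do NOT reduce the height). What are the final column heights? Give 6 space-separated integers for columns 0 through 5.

Answer: 0 0 6 6 5 5

Derivation:
Drop 1: O rot2 at col 2 lands with bottom-row=0; cleared 0 line(s) (total 0); column heights now [0 0 2 2 0 0], max=2
Drop 2: I rot3 at col 4 lands with bottom-row=0; cleared 0 line(s) (total 0); column heights now [0 0 2 2 4 0], max=4
Drop 3: I rot1 at col 2 lands with bottom-row=2; cleared 0 line(s) (total 0); column heights now [0 0 6 2 4 0], max=6
Drop 4: J rot0 at col 3 lands with bottom-row=4; cleared 0 line(s) (total 0); column heights now [0 0 6 6 5 5], max=6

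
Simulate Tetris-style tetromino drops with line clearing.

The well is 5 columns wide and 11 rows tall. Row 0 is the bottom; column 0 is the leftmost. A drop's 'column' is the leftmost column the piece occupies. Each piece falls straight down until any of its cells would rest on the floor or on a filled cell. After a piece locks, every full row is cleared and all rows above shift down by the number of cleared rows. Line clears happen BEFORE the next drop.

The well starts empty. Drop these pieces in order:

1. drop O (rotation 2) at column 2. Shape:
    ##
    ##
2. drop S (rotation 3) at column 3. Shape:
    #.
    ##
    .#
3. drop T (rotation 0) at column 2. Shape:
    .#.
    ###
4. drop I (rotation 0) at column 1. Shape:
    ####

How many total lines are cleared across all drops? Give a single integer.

Answer: 0

Derivation:
Drop 1: O rot2 at col 2 lands with bottom-row=0; cleared 0 line(s) (total 0); column heights now [0 0 2 2 0], max=2
Drop 2: S rot3 at col 3 lands with bottom-row=1; cleared 0 line(s) (total 0); column heights now [0 0 2 4 3], max=4
Drop 3: T rot0 at col 2 lands with bottom-row=4; cleared 0 line(s) (total 0); column heights now [0 0 5 6 5], max=6
Drop 4: I rot0 at col 1 lands with bottom-row=6; cleared 0 line(s) (total 0); column heights now [0 7 7 7 7], max=7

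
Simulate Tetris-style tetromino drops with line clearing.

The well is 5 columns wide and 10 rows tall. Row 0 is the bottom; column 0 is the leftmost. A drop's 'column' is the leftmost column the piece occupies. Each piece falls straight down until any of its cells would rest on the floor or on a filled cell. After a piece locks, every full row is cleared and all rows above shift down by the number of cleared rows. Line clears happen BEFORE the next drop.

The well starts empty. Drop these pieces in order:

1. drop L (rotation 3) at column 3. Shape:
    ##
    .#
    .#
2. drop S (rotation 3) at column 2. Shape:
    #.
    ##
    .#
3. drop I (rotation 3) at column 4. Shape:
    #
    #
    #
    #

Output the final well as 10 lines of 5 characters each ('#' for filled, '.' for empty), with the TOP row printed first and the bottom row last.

Drop 1: L rot3 at col 3 lands with bottom-row=0; cleared 0 line(s) (total 0); column heights now [0 0 0 3 3], max=3
Drop 2: S rot3 at col 2 lands with bottom-row=3; cleared 0 line(s) (total 0); column heights now [0 0 6 5 3], max=6
Drop 3: I rot3 at col 4 lands with bottom-row=3; cleared 0 line(s) (total 0); column heights now [0 0 6 5 7], max=7

Answer: .....
.....
.....
....#
..#.#
..###
...##
...##
....#
....#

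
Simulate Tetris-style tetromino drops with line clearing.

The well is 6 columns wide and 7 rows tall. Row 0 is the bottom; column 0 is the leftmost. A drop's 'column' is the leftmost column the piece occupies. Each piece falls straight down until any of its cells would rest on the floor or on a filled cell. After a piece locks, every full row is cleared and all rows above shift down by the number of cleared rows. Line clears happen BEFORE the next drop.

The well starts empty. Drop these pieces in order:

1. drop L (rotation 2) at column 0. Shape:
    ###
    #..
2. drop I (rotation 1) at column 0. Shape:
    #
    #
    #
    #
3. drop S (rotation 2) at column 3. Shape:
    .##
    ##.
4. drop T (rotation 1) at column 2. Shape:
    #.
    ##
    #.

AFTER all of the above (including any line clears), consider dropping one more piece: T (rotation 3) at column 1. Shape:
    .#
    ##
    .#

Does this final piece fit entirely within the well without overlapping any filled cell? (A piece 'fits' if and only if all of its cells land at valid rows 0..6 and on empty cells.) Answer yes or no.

Drop 1: L rot2 at col 0 lands with bottom-row=0; cleared 0 line(s) (total 0); column heights now [2 2 2 0 0 0], max=2
Drop 2: I rot1 at col 0 lands with bottom-row=2; cleared 0 line(s) (total 0); column heights now [6 2 2 0 0 0], max=6
Drop 3: S rot2 at col 3 lands with bottom-row=0; cleared 0 line(s) (total 0); column heights now [6 2 2 1 2 2], max=6
Drop 4: T rot1 at col 2 lands with bottom-row=2; cleared 0 line(s) (total 0); column heights now [6 2 5 4 2 2], max=6
Test piece T rot3 at col 1 (width 2): heights before test = [6 2 5 4 2 2]; fits = False

Answer: no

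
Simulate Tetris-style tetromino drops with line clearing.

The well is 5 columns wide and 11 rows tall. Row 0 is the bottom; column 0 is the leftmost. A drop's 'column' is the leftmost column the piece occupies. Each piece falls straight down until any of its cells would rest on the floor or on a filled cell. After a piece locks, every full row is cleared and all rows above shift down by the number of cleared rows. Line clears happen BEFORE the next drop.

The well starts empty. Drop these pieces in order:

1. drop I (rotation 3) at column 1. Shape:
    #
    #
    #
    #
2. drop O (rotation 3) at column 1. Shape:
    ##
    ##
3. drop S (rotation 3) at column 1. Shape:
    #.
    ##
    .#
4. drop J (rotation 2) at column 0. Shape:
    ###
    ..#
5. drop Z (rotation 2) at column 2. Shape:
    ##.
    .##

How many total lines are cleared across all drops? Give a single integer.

Answer: 1

Derivation:
Drop 1: I rot3 at col 1 lands with bottom-row=0; cleared 0 line(s) (total 0); column heights now [0 4 0 0 0], max=4
Drop 2: O rot3 at col 1 lands with bottom-row=4; cleared 0 line(s) (total 0); column heights now [0 6 6 0 0], max=6
Drop 3: S rot3 at col 1 lands with bottom-row=6; cleared 0 line(s) (total 0); column heights now [0 9 8 0 0], max=9
Drop 4: J rot2 at col 0 lands with bottom-row=8; cleared 0 line(s) (total 0); column heights now [10 10 10 0 0], max=10
Drop 5: Z rot2 at col 2 lands with bottom-row=9; cleared 1 line(s) (total 1); column heights now [0 9 10 10 0], max=10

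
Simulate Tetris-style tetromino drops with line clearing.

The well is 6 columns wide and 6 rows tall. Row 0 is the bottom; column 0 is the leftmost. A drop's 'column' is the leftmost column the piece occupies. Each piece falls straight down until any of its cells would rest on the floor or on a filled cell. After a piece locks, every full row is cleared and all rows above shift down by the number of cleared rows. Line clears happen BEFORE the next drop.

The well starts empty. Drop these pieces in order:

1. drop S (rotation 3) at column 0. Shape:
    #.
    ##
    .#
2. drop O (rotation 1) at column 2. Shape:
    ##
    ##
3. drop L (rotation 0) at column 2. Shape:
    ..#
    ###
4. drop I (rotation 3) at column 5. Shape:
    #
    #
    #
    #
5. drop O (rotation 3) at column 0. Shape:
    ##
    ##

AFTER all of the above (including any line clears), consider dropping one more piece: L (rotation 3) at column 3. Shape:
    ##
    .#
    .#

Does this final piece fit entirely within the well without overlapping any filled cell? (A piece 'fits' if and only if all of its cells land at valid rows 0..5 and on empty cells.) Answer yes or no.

Drop 1: S rot3 at col 0 lands with bottom-row=0; cleared 0 line(s) (total 0); column heights now [3 2 0 0 0 0], max=3
Drop 2: O rot1 at col 2 lands with bottom-row=0; cleared 0 line(s) (total 0); column heights now [3 2 2 2 0 0], max=3
Drop 3: L rot0 at col 2 lands with bottom-row=2; cleared 0 line(s) (total 0); column heights now [3 2 3 3 4 0], max=4
Drop 4: I rot3 at col 5 lands with bottom-row=0; cleared 0 line(s) (total 0); column heights now [3 2 3 3 4 4], max=4
Drop 5: O rot3 at col 0 lands with bottom-row=3; cleared 0 line(s) (total 0); column heights now [5 5 3 3 4 4], max=5
Test piece L rot3 at col 3 (width 2): heights before test = [5 5 3 3 4 4]; fits = False

Answer: no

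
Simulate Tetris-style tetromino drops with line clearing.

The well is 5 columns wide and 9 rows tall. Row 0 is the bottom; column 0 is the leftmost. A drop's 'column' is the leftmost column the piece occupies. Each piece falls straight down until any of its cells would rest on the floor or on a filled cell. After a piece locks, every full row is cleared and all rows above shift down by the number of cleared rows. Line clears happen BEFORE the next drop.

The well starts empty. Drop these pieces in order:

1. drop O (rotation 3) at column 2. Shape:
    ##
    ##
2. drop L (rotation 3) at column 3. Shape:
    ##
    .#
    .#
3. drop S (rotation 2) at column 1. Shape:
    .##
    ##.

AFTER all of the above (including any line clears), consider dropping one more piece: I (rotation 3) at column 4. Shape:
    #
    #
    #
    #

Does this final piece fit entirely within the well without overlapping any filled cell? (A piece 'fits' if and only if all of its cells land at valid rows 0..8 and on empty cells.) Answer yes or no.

Answer: yes

Derivation:
Drop 1: O rot3 at col 2 lands with bottom-row=0; cleared 0 line(s) (total 0); column heights now [0 0 2 2 0], max=2
Drop 2: L rot3 at col 3 lands with bottom-row=0; cleared 0 line(s) (total 0); column heights now [0 0 2 3 3], max=3
Drop 3: S rot2 at col 1 lands with bottom-row=2; cleared 0 line(s) (total 0); column heights now [0 3 4 4 3], max=4
Test piece I rot3 at col 4 (width 1): heights before test = [0 3 4 4 3]; fits = True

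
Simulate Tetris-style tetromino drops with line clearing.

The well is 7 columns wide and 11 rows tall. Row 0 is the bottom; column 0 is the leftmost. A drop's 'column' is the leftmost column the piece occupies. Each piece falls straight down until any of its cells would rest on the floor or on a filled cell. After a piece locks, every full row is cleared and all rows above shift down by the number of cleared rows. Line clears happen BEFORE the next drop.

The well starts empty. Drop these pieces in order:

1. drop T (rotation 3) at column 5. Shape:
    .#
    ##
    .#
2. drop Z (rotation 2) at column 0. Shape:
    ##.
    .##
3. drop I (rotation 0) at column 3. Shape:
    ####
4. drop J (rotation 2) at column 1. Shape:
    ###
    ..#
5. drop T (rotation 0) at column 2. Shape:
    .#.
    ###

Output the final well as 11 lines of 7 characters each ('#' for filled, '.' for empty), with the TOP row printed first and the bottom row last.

Drop 1: T rot3 at col 5 lands with bottom-row=0; cleared 0 line(s) (total 0); column heights now [0 0 0 0 0 2 3], max=3
Drop 2: Z rot2 at col 0 lands with bottom-row=0; cleared 0 line(s) (total 0); column heights now [2 2 1 0 0 2 3], max=3
Drop 3: I rot0 at col 3 lands with bottom-row=3; cleared 0 line(s) (total 0); column heights now [2 2 1 4 4 4 4], max=4
Drop 4: J rot2 at col 1 lands with bottom-row=4; cleared 0 line(s) (total 0); column heights now [2 6 6 6 4 4 4], max=6
Drop 5: T rot0 at col 2 lands with bottom-row=6; cleared 0 line(s) (total 0); column heights now [2 6 7 8 7 4 4], max=8

Answer: .......
.......
.......
...#...
..###..
.###...
...#...
...####
......#
##...##
.##...#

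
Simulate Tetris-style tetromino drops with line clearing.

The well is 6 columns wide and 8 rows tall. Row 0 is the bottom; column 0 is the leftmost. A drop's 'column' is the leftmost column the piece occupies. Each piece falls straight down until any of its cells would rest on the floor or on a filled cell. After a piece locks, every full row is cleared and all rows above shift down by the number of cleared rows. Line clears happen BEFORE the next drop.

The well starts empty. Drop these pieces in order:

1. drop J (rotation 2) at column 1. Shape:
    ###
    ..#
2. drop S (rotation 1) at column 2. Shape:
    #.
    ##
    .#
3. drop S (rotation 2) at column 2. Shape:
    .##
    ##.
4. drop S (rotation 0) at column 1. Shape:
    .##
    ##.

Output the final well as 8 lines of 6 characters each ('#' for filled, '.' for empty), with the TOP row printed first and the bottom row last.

Answer: ..##..
.####.
..##..
..#...
..##..
...#..
.###..
...#..

Derivation:
Drop 1: J rot2 at col 1 lands with bottom-row=0; cleared 0 line(s) (total 0); column heights now [0 2 2 2 0 0], max=2
Drop 2: S rot1 at col 2 lands with bottom-row=2; cleared 0 line(s) (total 0); column heights now [0 2 5 4 0 0], max=5
Drop 3: S rot2 at col 2 lands with bottom-row=5; cleared 0 line(s) (total 0); column heights now [0 2 6 7 7 0], max=7
Drop 4: S rot0 at col 1 lands with bottom-row=6; cleared 0 line(s) (total 0); column heights now [0 7 8 8 7 0], max=8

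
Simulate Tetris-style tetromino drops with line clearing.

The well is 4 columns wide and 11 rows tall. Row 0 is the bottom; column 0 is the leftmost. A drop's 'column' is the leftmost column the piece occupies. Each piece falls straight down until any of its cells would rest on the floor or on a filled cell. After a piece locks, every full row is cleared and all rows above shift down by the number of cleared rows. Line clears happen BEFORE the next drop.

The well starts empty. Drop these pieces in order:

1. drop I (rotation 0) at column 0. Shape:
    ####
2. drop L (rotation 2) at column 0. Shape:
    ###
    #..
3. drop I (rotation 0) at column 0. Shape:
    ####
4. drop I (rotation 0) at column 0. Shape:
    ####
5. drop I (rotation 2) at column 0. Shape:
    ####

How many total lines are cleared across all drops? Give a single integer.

Drop 1: I rot0 at col 0 lands with bottom-row=0; cleared 1 line(s) (total 1); column heights now [0 0 0 0], max=0
Drop 2: L rot2 at col 0 lands with bottom-row=0; cleared 0 line(s) (total 1); column heights now [2 2 2 0], max=2
Drop 3: I rot0 at col 0 lands with bottom-row=2; cleared 1 line(s) (total 2); column heights now [2 2 2 0], max=2
Drop 4: I rot0 at col 0 lands with bottom-row=2; cleared 1 line(s) (total 3); column heights now [2 2 2 0], max=2
Drop 5: I rot2 at col 0 lands with bottom-row=2; cleared 1 line(s) (total 4); column heights now [2 2 2 0], max=2

Answer: 4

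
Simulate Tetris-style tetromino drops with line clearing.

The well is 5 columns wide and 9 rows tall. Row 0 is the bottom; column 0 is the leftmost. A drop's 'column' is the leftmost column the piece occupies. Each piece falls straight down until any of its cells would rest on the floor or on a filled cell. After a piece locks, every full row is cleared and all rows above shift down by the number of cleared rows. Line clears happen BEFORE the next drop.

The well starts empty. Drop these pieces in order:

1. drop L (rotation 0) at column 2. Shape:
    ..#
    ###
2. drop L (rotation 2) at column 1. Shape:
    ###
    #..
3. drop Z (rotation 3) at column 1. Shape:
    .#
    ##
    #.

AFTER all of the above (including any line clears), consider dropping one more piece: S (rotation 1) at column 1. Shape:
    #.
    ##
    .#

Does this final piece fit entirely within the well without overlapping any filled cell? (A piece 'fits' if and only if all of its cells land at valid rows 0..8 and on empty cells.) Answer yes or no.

Drop 1: L rot0 at col 2 lands with bottom-row=0; cleared 0 line(s) (total 0); column heights now [0 0 1 1 2], max=2
Drop 2: L rot2 at col 1 lands with bottom-row=0; cleared 0 line(s) (total 0); column heights now [0 2 2 2 2], max=2
Drop 3: Z rot3 at col 1 lands with bottom-row=2; cleared 0 line(s) (total 0); column heights now [0 4 5 2 2], max=5
Test piece S rot1 at col 1 (width 2): heights before test = [0 4 5 2 2]; fits = True

Answer: yes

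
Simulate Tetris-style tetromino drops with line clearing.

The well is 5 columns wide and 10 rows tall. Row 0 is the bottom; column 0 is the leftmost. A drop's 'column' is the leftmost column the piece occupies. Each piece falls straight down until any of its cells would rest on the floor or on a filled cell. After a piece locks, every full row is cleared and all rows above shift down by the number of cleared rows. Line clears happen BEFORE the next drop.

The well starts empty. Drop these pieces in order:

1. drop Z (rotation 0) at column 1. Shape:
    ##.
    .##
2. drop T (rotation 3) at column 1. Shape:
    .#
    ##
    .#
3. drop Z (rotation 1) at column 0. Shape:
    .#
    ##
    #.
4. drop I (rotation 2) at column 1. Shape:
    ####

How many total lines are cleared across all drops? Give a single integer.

Drop 1: Z rot0 at col 1 lands with bottom-row=0; cleared 0 line(s) (total 0); column heights now [0 2 2 1 0], max=2
Drop 2: T rot3 at col 1 lands with bottom-row=2; cleared 0 line(s) (total 0); column heights now [0 4 5 1 0], max=5
Drop 3: Z rot1 at col 0 lands with bottom-row=3; cleared 0 line(s) (total 0); column heights now [5 6 5 1 0], max=6
Drop 4: I rot2 at col 1 lands with bottom-row=6; cleared 0 line(s) (total 0); column heights now [5 7 7 7 7], max=7

Answer: 0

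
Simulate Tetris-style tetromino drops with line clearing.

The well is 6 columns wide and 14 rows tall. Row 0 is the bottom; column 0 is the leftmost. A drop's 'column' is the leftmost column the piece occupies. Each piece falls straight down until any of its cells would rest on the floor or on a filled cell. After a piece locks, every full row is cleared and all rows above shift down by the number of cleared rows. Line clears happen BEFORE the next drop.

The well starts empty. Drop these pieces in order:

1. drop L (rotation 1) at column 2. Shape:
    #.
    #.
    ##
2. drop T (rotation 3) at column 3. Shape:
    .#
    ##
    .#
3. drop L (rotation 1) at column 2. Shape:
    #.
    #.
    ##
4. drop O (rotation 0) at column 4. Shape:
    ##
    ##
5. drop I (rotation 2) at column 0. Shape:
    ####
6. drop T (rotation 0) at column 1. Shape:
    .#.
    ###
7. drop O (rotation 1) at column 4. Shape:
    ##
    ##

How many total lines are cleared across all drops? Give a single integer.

Answer: 1

Derivation:
Drop 1: L rot1 at col 2 lands with bottom-row=0; cleared 0 line(s) (total 0); column heights now [0 0 3 1 0 0], max=3
Drop 2: T rot3 at col 3 lands with bottom-row=0; cleared 0 line(s) (total 0); column heights now [0 0 3 2 3 0], max=3
Drop 3: L rot1 at col 2 lands with bottom-row=3; cleared 0 line(s) (total 0); column heights now [0 0 6 4 3 0], max=6
Drop 4: O rot0 at col 4 lands with bottom-row=3; cleared 0 line(s) (total 0); column heights now [0 0 6 4 5 5], max=6
Drop 5: I rot2 at col 0 lands with bottom-row=6; cleared 0 line(s) (total 0); column heights now [7 7 7 7 5 5], max=7
Drop 6: T rot0 at col 1 lands with bottom-row=7; cleared 0 line(s) (total 0); column heights now [7 8 9 8 5 5], max=9
Drop 7: O rot1 at col 4 lands with bottom-row=5; cleared 1 line(s) (total 1); column heights now [0 7 8 7 6 6], max=8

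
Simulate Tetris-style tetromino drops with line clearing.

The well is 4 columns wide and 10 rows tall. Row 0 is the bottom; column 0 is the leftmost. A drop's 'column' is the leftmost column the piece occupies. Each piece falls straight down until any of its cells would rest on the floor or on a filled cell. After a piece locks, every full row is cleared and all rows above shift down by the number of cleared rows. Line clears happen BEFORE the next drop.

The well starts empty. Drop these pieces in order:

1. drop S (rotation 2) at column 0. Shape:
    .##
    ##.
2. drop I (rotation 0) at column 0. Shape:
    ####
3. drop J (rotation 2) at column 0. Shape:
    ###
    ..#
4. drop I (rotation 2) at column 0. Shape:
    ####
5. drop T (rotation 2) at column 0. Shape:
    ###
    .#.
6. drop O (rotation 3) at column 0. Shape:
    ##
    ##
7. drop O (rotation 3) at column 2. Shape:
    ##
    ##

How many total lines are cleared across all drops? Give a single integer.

Answer: 4

Derivation:
Drop 1: S rot2 at col 0 lands with bottom-row=0; cleared 0 line(s) (total 0); column heights now [1 2 2 0], max=2
Drop 2: I rot0 at col 0 lands with bottom-row=2; cleared 1 line(s) (total 1); column heights now [1 2 2 0], max=2
Drop 3: J rot2 at col 0 lands with bottom-row=2; cleared 0 line(s) (total 1); column heights now [4 4 4 0], max=4
Drop 4: I rot2 at col 0 lands with bottom-row=4; cleared 1 line(s) (total 2); column heights now [4 4 4 0], max=4
Drop 5: T rot2 at col 0 lands with bottom-row=4; cleared 0 line(s) (total 2); column heights now [6 6 6 0], max=6
Drop 6: O rot3 at col 0 lands with bottom-row=6; cleared 0 line(s) (total 2); column heights now [8 8 6 0], max=8
Drop 7: O rot3 at col 2 lands with bottom-row=6; cleared 2 line(s) (total 4); column heights now [6 6 6 0], max=6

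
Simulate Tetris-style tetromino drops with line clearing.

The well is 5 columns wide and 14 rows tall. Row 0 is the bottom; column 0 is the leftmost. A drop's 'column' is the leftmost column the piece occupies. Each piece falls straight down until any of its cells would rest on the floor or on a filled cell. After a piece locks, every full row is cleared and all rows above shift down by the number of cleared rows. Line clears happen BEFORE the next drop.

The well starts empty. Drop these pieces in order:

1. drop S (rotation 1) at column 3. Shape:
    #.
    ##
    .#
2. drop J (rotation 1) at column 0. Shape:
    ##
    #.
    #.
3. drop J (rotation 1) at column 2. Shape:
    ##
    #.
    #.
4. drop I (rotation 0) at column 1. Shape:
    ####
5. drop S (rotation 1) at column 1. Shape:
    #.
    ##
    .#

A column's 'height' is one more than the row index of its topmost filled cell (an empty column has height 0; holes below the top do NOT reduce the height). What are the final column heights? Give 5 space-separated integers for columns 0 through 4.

Drop 1: S rot1 at col 3 lands with bottom-row=0; cleared 0 line(s) (total 0); column heights now [0 0 0 3 2], max=3
Drop 2: J rot1 at col 0 lands with bottom-row=0; cleared 0 line(s) (total 0); column heights now [3 3 0 3 2], max=3
Drop 3: J rot1 at col 2 lands with bottom-row=1; cleared 0 line(s) (total 0); column heights now [3 3 4 4 2], max=4
Drop 4: I rot0 at col 1 lands with bottom-row=4; cleared 0 line(s) (total 0); column heights now [3 5 5 5 5], max=5
Drop 5: S rot1 at col 1 lands with bottom-row=5; cleared 0 line(s) (total 0); column heights now [3 8 7 5 5], max=8

Answer: 3 8 7 5 5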